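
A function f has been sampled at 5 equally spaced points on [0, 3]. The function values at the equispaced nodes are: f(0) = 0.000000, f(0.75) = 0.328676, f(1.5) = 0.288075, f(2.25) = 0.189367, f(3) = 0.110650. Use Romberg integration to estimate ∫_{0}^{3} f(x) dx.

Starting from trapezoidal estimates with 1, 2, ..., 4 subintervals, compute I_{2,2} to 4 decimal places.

I_{0,0} (trapezoid, 1 panel, h=3.0000): 0.165975
I_{1,0} (trapezoid, 2 panels, h=1.5000): 0.515100
I_{2,0} (trapezoid, 4 panels, h=0.7500): 0.646082
I_{1,1} = 0.515100 + (0.515100 − 0.165975)/3 = 0.631475
I_{2,1} = 0.646082 + (0.646082 − 0.515100)/3 = 0.689743
I_{2,2} = 0.689743 + (0.689743 − 0.631475)/15 = 0.693628

0.6936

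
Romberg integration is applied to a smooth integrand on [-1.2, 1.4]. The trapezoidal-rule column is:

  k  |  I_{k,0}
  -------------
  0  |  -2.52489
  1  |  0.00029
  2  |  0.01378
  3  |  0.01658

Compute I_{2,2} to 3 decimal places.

Richardson extrapolation on the trapezoidal column (denominator 4−1=3):
I_{1,1} = 0.00029 + (0.00029 − (-2.52489))/3 = 0.84202
I_{2,1} = (4·0.01378 − 0.00029) / 3 = 0.01828
I_{2,2} = (16·0.01828 − 0.84202) / 15 = -0.03664
(Column j=1 coincides with Simpson's rule on the same nodes.)

-0.037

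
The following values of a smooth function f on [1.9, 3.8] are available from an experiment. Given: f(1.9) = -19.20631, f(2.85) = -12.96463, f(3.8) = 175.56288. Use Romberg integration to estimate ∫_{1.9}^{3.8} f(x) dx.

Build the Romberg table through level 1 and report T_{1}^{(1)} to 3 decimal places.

33.091

T_{0}^{(0)} (trapezoid, 1 panel, h=1.9000): 148.53874
T_{1}^{(0)} (trapezoid, 2 panels, h=0.9500): 61.95297
T_{1}^{(1)} = 61.95297 + (61.95297 − 148.53874)/3 = 33.09105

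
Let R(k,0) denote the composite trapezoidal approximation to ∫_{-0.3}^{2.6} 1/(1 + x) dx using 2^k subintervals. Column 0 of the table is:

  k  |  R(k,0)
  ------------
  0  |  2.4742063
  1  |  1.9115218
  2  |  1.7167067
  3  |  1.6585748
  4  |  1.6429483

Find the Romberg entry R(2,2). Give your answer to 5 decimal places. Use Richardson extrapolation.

Richardson extrapolation on the trapezoidal column (denominator 4−1=3):
R(1,1) = (4·1.9115218 − 2.4742063) / 3 = 1.7239603
R(2,1) = (4·1.7167067 − 1.9115218) / 3 = 1.6517683
R(2,2) = 1.6517683 + (1.6517683 − 1.7239603)/15 = 1.6469555

1.64696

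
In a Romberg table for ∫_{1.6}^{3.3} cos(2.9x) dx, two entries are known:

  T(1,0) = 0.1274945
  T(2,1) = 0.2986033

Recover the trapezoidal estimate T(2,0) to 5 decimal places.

From T(2,1) = (4·T(2,0) − T(1,0))/3, solve for T(2,0):
4·T(2,0) = 3·0.2986033 + 0.1274945 = 1.0233044
T(2,0) = 0.2558261

0.25583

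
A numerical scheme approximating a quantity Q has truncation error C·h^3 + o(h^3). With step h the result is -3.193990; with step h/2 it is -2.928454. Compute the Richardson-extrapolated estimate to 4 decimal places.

Extrapolated value = (8·A(h/2) − A(h)) / (8 − 1)
= (8·(-2.928454) − (-3.193990)) / 7
= -20.233642 / 7 = -2.890520

-2.8905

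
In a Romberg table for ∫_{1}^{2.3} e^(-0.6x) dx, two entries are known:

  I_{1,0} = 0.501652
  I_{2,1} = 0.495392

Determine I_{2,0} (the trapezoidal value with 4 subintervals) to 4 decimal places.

From I_{2,1} = (4·I_{2,0} − I_{1,0})/3, solve for I_{2,0}:
4·I_{2,0} = 3·0.495392 + 0.501652 = 1.987828
I_{2,0} = 0.496957

0.4970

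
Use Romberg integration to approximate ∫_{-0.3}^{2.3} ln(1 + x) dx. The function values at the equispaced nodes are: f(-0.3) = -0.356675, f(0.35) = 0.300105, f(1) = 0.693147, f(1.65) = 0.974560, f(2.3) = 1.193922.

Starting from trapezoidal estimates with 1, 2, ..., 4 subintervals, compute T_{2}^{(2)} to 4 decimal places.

1.5880

T_{0}^{(0)} (trapezoid, 1 panel, h=2.6000): 1.088421
T_{1}^{(0)} (trapezoid, 2 panels, h=1.3000): 1.445302
T_{2}^{(0)} (trapezoid, 4 panels, h=0.6500): 1.551183
T_{1}^{(1)} = 1.445302 + (1.445302 − 1.088421)/3 = 1.564262
T_{2}^{(1)} = 1.551183 + (1.551183 − 1.445302)/3 = 1.586477
T_{2}^{(2)} = 1.586477 + (1.586477 − 1.564262)/15 = 1.587958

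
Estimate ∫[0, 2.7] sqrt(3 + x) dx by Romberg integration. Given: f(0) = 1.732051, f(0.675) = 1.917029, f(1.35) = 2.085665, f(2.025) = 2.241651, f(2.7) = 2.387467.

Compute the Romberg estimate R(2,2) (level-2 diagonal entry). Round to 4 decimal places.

R(0,0) (trapezoid, 1 panel, h=2.7000): 5.561349
R(1,0) (trapezoid, 2 panels, h=1.3500): 5.596322
R(2,0) (trapezoid, 4 panels, h=0.6750): 5.605270
R(1,1) = 5.596322 + (5.596322 − 5.561349)/3 = 5.607980
R(2,1) = 5.605270 + (5.605270 − 5.596322)/3 = 5.608253
R(2,2) = 5.608253 + (5.608253 − 5.607980)/15 = 5.608271

5.6083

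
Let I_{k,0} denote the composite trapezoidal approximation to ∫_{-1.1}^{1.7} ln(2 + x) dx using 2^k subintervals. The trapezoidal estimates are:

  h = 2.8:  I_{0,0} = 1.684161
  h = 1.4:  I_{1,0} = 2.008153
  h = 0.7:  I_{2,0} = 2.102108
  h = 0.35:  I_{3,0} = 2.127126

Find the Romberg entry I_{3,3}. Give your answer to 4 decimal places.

Richardson extrapolation on the trapezoidal column (denominator 4−1=3):
I_{1,1} = (4·2.008153 − 1.684161) / 3 = 2.116150
I_{2,1} = 2.102108 + (2.102108 − 2.008153)/3 = 2.133426
I_{3,1} = 2.127126 + (2.127126 − 2.102108)/3 = 2.135465
I_{2,2} = (16·2.133426 − 2.116150) / 15 = 2.134578
I_{3,2} = (16·2.135465 − 2.133426) / 15 = 2.135601
I_{3,3} = (64·2.135601 − 2.134578) / 63 = 2.135617

2.1356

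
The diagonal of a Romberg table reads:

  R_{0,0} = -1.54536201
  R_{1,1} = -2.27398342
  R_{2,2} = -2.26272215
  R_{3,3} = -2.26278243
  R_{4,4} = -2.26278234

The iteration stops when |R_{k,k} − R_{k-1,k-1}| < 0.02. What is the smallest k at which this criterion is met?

|R_{1,1} − R_{0,0}| = 0.72862141 ≥ 0.02
|R_{2,2} − R_{1,1}| = 0.01126127 < 0.02

k = 2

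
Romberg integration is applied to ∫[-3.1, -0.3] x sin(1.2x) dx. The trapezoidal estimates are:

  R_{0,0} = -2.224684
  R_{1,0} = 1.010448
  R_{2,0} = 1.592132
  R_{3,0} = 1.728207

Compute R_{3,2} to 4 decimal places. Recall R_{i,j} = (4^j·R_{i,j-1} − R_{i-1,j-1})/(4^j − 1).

1.7727

R_{2,1} = 1.592132 + (1.592132 − 1.010448)/3 = 1.786027
R_{3,1} = (4·1.728207 − 1.592132) / 3 = 1.773565
R_{3,2} = 1.773565 + (1.773565 − 1.786027)/15 = 1.772734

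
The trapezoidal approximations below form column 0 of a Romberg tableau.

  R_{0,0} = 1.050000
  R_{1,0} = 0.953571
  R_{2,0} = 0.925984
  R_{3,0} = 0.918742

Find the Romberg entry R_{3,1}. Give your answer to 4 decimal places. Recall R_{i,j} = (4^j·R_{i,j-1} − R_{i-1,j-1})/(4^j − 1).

0.9163

Richardson extrapolation on the trapezoidal column (denominator 4−1=3):
R_{3,1} = 0.918742 + (0.918742 − 0.925984)/3 = 0.916328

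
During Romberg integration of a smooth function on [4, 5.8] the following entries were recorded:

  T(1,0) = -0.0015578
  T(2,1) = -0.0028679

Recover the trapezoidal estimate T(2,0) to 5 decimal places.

-0.00254

From T(2,1) = (4·T(2,0) − T(1,0))/3, solve for T(2,0):
4·T(2,0) = 3·(-0.0028679) + (-0.0015578) = -0.0101615
T(2,0) = -0.0025404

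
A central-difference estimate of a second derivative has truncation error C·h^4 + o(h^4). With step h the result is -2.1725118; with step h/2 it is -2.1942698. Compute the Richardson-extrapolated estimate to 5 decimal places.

-2.19572

The leading error scales as h^4; refining by a factor of 2 reduces it by 2^4 = 16.
Extrapolated value = (16·A(h/2) − A(h)) / (16 − 1)
= (16·(-2.1942698) − (-2.1725118)) / 15
= -32.9358050 / 15 = -2.1957203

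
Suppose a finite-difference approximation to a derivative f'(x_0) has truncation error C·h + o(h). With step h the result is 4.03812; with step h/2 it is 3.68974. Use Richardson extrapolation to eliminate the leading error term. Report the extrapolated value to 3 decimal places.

3.341

The leading error scales as h; refining by a factor of 2 reduces it by 2^1 = 2.
Extrapolated value = (2·A(h/2) − A(h)) / (2 − 1)
= (2·3.68974 − 4.03812) / 1
= 3.34136 / 1 = 3.34136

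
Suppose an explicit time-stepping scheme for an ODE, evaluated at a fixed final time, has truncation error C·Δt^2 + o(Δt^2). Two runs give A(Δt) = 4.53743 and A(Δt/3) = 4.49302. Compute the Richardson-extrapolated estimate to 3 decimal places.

4.487

Extrapolated value = (9·A(Δt/3) − A(Δt)) / (9 − 1)
= (9·4.49302 − 4.53743) / 8
= 35.89975 / 8 = 4.48747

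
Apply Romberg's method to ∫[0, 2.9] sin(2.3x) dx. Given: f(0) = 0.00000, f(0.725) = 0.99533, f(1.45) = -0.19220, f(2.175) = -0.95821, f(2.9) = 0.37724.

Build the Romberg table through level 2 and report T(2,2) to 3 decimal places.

0.049

T(0,0) (trapezoid, 1 panel, h=2.9000): 0.54700
T(1,0) (trapezoid, 2 panels, h=1.4500): -0.00519
T(2,0) (trapezoid, 4 panels, h=0.7250): 0.02432
T(1,1) = -0.00519 + (-0.00519 − 0.54700)/3 = -0.18925
T(2,1) = 0.02432 + (0.02432 − (-0.00519))/3 = 0.03416
T(2,2) = 0.03416 + (0.03416 − (-0.18925))/15 = 0.04905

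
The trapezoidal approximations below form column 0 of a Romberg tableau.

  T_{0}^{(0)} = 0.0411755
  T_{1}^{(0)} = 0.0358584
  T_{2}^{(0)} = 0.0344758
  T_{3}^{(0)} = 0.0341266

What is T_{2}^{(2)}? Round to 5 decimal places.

Richardson extrapolation on the trapezoidal column (denominator 4−1=3):
T_{1}^{(1)} = (4·0.0358584 − 0.0411755) / 3 = 0.0340860
T_{2}^{(1)} = 0.0344758 + (0.0344758 − 0.0358584)/3 = 0.0340149
T_{2}^{(2)} = (16·0.0340149 − 0.0340860) / 15 = 0.0340102

0.03401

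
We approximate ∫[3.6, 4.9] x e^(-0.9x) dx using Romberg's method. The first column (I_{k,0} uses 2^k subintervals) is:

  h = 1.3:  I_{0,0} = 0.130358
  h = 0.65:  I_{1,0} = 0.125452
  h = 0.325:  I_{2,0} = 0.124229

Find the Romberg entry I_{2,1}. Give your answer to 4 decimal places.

Richardson extrapolation on the trapezoidal column (denominator 4−1=3):
I_{2,1} = 0.124229 + (0.124229 − 0.125452)/3 = 0.123821

0.1238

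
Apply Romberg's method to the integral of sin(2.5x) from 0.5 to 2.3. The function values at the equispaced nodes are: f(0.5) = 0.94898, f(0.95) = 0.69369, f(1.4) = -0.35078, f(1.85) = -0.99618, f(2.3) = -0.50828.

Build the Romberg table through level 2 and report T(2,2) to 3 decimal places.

T(0,0) (trapezoid, 1 panel, h=1.8000): 0.39663
T(1,0) (trapezoid, 2 panels, h=0.9000): -0.11739
T(2,0) (trapezoid, 4 panels, h=0.4500): -0.19481
T(1,1) = -0.11739 + (-0.11739 − 0.39663)/3 = -0.28873
T(2,1) = -0.19481 + (-0.19481 − (-0.11739))/3 = -0.22062
T(2,2) = -0.22062 + (-0.22062 − (-0.28873))/15 = -0.21608

-0.216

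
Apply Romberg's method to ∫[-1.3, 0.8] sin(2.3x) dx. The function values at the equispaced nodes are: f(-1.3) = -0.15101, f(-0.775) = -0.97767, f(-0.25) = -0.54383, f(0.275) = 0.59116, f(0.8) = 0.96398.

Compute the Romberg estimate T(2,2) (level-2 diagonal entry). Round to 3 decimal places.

T(0,0) (trapezoid, 1 panel, h=2.1000): 0.85362
T(1,0) (trapezoid, 2 panels, h=1.0500): -0.14421
T(2,0) (trapezoid, 4 panels, h=0.5250): -0.27502
T(1,1) = -0.14421 + (-0.14421 − 0.85362)/3 = -0.47682
T(2,1) = -0.27502 + (-0.27502 − (-0.14421))/3 = -0.31862
T(2,2) = -0.31862 + (-0.31862 − (-0.47682))/15 = -0.30807

-0.308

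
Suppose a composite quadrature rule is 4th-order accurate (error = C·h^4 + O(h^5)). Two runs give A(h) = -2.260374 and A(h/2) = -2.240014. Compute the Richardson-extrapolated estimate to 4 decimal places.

Extrapolated value = (16·A(h/2) − A(h)) / (16 − 1)
= (16·(-2.240014) − (-2.260374)) / 15
= -33.579850 / 15 = -2.238657

-2.2387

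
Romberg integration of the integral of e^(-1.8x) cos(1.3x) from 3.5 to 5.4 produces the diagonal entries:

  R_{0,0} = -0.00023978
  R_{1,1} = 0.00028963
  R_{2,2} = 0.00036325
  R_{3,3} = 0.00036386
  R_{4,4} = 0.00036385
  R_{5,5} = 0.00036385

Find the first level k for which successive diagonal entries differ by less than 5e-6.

k = 3

|R_{1,1} − R_{0,0}| = 0.00052941 ≥ 5e-6
|R_{2,2} − R_{1,1}| = 0.00007362 ≥ 5e-6
|R_{3,3} − R_{2,2}| = 0.00000061 < 5e-6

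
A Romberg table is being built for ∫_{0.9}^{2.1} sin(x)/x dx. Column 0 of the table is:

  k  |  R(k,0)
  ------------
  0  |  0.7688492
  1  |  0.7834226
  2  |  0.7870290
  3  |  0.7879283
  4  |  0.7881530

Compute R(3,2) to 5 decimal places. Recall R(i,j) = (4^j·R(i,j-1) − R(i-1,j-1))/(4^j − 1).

Richardson extrapolation on the trapezoidal column (denominator 4−1=3):
R(2,1) = 0.7870290 + (0.7870290 − 0.7834226)/3 = 0.7882311
R(3,1) = 0.7879283 + (0.7879283 − 0.7870290)/3 = 0.7882281
R(3,2) = (16·0.7882281 − 0.7882311) / 15 = 0.7882279

0.78823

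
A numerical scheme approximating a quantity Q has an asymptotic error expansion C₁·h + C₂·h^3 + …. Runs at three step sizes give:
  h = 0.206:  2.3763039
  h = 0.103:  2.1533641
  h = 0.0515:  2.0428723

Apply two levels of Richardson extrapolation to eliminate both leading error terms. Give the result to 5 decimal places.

1.93266

First eliminate the h term (factor 2^1 = 2):
  B₁ = (2·2.1533641 − 2.3763039)/1 = 1.9304243
  B₂ = (2·2.0428723 − 2.1533641)/1 = 1.9323805
Then eliminate the h^3 term (factor 2^3 = 8):
  (8·1.9323805 − 1.9304243)/7 = 1.9326600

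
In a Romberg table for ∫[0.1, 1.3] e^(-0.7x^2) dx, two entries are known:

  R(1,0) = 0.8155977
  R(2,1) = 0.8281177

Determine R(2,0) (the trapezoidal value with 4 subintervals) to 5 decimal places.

0.82499

From R(2,1) = (4·R(2,0) − R(1,0))/3, solve for R(2,0):
4·R(2,0) = 3·0.8281177 + 0.8155977 = 3.2999508
R(2,0) = 0.8249877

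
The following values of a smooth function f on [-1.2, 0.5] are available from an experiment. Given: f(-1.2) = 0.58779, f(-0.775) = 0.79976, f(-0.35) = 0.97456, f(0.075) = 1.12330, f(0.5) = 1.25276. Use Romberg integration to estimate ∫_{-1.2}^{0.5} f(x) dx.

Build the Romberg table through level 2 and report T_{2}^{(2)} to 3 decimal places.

1.627

T_{0}^{(0)} (trapezoid, 1 panel, h=1.7000): 1.56447
T_{1}^{(0)} (trapezoid, 2 panels, h=0.8500): 1.61061
T_{2}^{(0)} (trapezoid, 4 panels, h=0.4250): 1.62261
T_{1}^{(1)} = 1.61061 + (1.61061 − 1.56447)/3 = 1.62599
T_{2}^{(1)} = 1.62261 + (1.62261 − 1.61061)/3 = 1.62661
T_{2}^{(2)} = 1.62661 + (1.62661 − 1.62599)/15 = 1.62665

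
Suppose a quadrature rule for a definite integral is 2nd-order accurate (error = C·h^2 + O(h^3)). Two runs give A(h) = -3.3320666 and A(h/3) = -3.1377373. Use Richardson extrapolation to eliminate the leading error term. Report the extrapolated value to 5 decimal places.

-3.11345

Extrapolated value = (9·A(h/3) − A(h)) / (9 − 1)
= (9·(-3.1377373) − (-3.3320666)) / 8
= -24.9075691 / 8 = -3.1134461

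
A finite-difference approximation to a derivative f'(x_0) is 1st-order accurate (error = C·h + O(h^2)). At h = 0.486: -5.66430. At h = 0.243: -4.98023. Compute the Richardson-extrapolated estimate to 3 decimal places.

-4.296

Extrapolated value = (2·A(h/2) − A(h)) / (2 − 1)
= (2·(-4.98023) − (-5.66430)) / 1
= -4.29616 / 1 = -4.29616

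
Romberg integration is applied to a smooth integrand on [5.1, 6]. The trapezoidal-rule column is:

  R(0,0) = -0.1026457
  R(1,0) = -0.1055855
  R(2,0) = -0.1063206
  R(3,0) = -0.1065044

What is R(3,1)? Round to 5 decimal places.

Richardson extrapolation on the trapezoidal column (denominator 4−1=3):
R(3,1) = (4·(-0.1065044) − (-0.1063206)) / 3 = -0.1065657

-0.10657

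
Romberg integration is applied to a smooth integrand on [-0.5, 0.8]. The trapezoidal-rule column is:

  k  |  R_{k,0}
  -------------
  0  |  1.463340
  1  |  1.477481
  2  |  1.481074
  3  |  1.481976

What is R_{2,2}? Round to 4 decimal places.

1.4823

Richardson extrapolation on the trapezoidal column (denominator 4−1=3):
R_{1,1} = 1.477481 + (1.477481 − 1.463340)/3 = 1.482195
R_{2,1} = (4·1.481074 − 1.477481) / 3 = 1.482272
R_{2,2} = 1.482272 + (1.482272 − 1.482195)/15 = 1.482277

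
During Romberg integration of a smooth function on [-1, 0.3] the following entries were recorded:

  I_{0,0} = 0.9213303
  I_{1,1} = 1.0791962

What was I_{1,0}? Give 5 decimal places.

1.03973

From I_{1,1} = (4·I_{1,0} − I_{0,0})/3, solve for I_{1,0}:
4·I_{1,0} = 3·1.0791962 + 0.9213303 = 4.1589189
I_{1,0} = 1.0397297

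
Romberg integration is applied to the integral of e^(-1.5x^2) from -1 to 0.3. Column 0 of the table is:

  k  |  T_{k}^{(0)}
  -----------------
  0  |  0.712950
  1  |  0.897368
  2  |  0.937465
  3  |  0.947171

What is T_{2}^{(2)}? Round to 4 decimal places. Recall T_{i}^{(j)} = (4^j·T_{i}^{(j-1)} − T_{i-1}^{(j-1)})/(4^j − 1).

0.9503

Richardson extrapolation on the trapezoidal column (denominator 4−1=3):
T_{1}^{(1)} = 0.897368 + (0.897368 − 0.712950)/3 = 0.958841
T_{2}^{(1)} = 0.937465 + (0.937465 − 0.897368)/3 = 0.950831
T_{2}^{(2)} = 0.950831 + (0.950831 − 0.958841)/15 = 0.950297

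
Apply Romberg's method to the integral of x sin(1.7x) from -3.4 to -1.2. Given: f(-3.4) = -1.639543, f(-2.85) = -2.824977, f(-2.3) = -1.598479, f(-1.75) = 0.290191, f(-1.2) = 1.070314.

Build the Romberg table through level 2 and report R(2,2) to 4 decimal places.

R(0,0) (trapezoid, 1 panel, h=2.2000): -0.626152
R(1,0) (trapezoid, 2 panels, h=1.1000): -2.071403
R(2,0) (trapezoid, 4 panels, h=0.5500): -2.429834
R(1,1) = -2.071403 + (-2.071403 − (-0.626152))/3 = -2.553153
R(2,1) = -2.429834 + (-2.429834 − (-2.071403))/3 = -2.549311
R(2,2) = -2.549311 + (-2.549311 − (-2.553153))/15 = -2.549055

-2.5491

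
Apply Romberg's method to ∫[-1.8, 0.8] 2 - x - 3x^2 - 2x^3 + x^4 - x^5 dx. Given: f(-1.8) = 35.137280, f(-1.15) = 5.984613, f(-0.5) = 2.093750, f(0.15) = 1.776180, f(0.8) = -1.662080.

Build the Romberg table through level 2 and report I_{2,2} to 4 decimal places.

14.6697

I_{0,0} (trapezoid, 1 panel, h=2.6000): 43.517760
I_{1,0} (trapezoid, 2 panels, h=1.3000): 24.480755
I_{2,0} (trapezoid, 4 panels, h=0.6500): 17.284893
I_{1,1} = 24.480755 + (24.480755 − 43.517760)/3 = 18.135087
I_{2,1} = 17.284893 + (17.284893 − 24.480755)/3 = 14.886272
I_{2,2} = 14.886272 + (14.886272 − 18.135087)/15 = 14.669684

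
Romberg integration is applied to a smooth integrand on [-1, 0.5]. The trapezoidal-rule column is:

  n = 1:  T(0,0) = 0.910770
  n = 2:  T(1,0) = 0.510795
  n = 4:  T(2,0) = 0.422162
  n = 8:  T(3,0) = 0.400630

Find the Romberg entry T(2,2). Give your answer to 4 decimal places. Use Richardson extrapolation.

Richardson extrapolation on the trapezoidal column (denominator 4−1=3):
T(1,1) = 0.510795 + (0.510795 − 0.910770)/3 = 0.377470
T(2,1) = 0.422162 + (0.422162 − 0.510795)/3 = 0.392618
T(2,2) = 0.392618 + (0.392618 − 0.377470)/15 = 0.393628

0.3936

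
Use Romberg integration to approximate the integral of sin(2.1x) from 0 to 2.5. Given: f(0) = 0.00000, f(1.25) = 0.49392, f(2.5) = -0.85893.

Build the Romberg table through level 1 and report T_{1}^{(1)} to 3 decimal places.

T_{0}^{(0)} (trapezoid, 1 panel, h=2.5000): -1.07366
T_{1}^{(0)} (trapezoid, 2 panels, h=1.2500): 0.08057
T_{1}^{(1)} = 0.08057 + (0.08057 − (-1.07366))/3 = 0.46531

0.465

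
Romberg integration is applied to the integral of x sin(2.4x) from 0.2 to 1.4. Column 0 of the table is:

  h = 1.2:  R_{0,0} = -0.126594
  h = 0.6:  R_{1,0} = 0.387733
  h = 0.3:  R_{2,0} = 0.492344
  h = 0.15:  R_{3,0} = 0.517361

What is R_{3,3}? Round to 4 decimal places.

Richardson extrapolation on the trapezoidal column (denominator 4−1=3):
R_{1,1} = (4·0.387733 − (-0.126594)) / 3 = 0.559175
R_{2,1} = (4·0.492344 − 0.387733) / 3 = 0.527214
R_{3,1} = 0.517361 + (0.517361 − 0.492344)/3 = 0.525700
R_{2,2} = 0.527214 + (0.527214 − 0.559175)/15 = 0.525083
R_{3,2} = (16·0.525700 − 0.527214) / 15 = 0.525599
R_{3,3} = (64·0.525599 − 0.525083) / 63 = 0.525607

0.5256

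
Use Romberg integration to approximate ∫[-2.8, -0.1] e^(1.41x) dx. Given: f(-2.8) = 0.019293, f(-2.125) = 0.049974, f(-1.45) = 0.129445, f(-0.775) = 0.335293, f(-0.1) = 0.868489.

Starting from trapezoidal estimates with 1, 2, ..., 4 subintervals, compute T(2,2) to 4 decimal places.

T(0,0) (trapezoid, 1 panel, h=2.7000): 1.198506
T(1,0) (trapezoid, 2 panels, h=1.3500): 0.774004
T(2,0) (trapezoid, 4 panels, h=0.6750): 0.647057
T(1,1) = 0.774004 + (0.774004 − 1.198506)/3 = 0.632503
T(2,1) = 0.647057 + (0.647057 − 0.774004)/3 = 0.604741
T(2,2) = 0.604741 + (0.604741 − 0.632503)/15 = 0.602890

0.6029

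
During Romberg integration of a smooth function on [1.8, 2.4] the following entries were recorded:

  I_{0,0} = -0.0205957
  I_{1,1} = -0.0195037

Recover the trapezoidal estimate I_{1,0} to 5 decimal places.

From I_{1,1} = (4·I_{1,0} − I_{0,0})/3, solve for I_{1,0}:
4·I_{1,0} = 3·(-0.0195037) + (-0.0205957) = -0.0791068
I_{1,0} = -0.0197767

-0.01978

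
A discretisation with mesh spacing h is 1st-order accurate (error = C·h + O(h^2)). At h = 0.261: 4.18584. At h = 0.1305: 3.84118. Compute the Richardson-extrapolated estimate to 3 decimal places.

The leading error scales as h; refining by a factor of 2 reduces it by 2^1 = 2.
Extrapolated value = (2·A(h/2) − A(h)) / (2 − 1)
= (2·3.84118 − 4.18584) / 1
= 3.49652 / 1 = 3.49652

3.497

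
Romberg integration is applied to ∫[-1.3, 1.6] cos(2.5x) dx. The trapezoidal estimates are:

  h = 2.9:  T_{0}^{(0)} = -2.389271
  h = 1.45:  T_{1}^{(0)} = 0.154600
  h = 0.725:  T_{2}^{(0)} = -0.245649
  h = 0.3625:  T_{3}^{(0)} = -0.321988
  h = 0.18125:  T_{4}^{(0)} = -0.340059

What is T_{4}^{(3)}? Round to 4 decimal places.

-0.3460

T_{2}^{(1)} = -0.245649 + (-0.245649 − 0.154600)/3 = -0.379065
T_{3}^{(1)} = (4·(-0.321988) − (-0.245649)) / 3 = -0.347434
T_{4}^{(1)} = (4·(-0.340059) − (-0.321988)) / 3 = -0.346083
T_{3}^{(2)} = -0.347434 + (-0.347434 − (-0.379065))/15 = -0.345325
T_{4}^{(2)} = -0.346083 + (-0.346083 − (-0.347434))/15 = -0.345993
T_{4}^{(3)} = (64·(-0.345993) − (-0.345325)) / 63 = -0.346004
(Column j=1 coincides with Simpson's rule on the same nodes.)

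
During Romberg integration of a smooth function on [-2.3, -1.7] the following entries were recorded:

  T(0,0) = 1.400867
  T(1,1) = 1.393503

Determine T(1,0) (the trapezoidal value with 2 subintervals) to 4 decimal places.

1.3953

From T(1,1) = (4·T(1,0) − T(0,0))/3, solve for T(1,0):
4·T(1,0) = 3·1.393503 + 1.400867 = 5.581376
T(1,0) = 1.395344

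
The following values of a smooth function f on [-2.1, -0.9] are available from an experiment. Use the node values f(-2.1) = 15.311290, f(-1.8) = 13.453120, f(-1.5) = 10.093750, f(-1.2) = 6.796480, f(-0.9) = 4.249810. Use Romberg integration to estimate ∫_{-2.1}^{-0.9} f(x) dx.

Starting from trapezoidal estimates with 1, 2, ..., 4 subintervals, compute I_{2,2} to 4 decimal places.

12.0805

I_{0,0} (trapezoid, 1 panel, h=1.2000): 11.736660
I_{1,0} (trapezoid, 2 panels, h=0.6000): 11.924580
I_{2,0} (trapezoid, 4 panels, h=0.3000): 12.037170
I_{1,1} = 11.924580 + (11.924580 − 11.736660)/3 = 11.987220
I_{2,1} = 12.037170 + (12.037170 − 11.924580)/3 = 12.074700
I_{2,2} = 12.074700 + (12.074700 − 11.987220)/15 = 12.080532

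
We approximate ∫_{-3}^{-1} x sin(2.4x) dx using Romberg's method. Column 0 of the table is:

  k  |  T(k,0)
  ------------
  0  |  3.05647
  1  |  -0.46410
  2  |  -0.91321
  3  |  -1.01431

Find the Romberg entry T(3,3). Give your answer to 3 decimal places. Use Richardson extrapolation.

-1.047

Richardson extrapolation on the trapezoidal column (denominator 4−1=3):
T(1,1) = (4·(-0.46410) − 3.05647) / 3 = -1.63762
T(2,1) = -0.91321 + (-0.91321 − (-0.46410))/3 = -1.06291
T(3,1) = (4·(-1.01431) − (-0.91321)) / 3 = -1.04801
T(2,2) = (16·(-1.06291) − (-1.63762)) / 15 = -1.02460
T(3,2) = (16·(-1.04801) − (-1.06291)) / 15 = -1.04702
T(3,3) = -1.04702 + (-1.04702 − (-1.02460))/63 = -1.04738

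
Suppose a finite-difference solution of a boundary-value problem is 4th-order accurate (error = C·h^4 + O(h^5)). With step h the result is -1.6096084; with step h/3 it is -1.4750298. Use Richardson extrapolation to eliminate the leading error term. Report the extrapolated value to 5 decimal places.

Extrapolated value = (81·A(h/3) − A(h)) / (81 − 1)
= (81·(-1.4750298) − (-1.6096084)) / 80
= -117.8678054 / 80 = -1.4733476

-1.47335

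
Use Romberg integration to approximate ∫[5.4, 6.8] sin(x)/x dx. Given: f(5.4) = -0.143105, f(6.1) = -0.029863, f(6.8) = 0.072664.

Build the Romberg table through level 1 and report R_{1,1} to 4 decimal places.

-0.0443

R_{0,0} (trapezoid, 1 panel, h=1.4000): -0.049309
R_{1,0} (trapezoid, 2 panels, h=0.7000): -0.045558
R_{1,1} = -0.045558 + (-0.045558 − (-0.049309))/3 = -0.044308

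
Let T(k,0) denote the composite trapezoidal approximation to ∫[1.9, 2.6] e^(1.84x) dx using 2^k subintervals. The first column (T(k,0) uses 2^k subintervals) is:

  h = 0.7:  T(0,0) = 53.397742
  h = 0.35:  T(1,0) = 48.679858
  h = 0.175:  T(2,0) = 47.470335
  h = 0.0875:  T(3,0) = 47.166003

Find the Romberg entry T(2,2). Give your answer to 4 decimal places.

Richardson extrapolation on the trapezoidal column (denominator 4−1=3):
T(1,1) = (4·48.679858 − 53.397742) / 3 = 47.107230
T(2,1) = (4·47.470335 − 48.679858) / 3 = 47.067161
T(2,2) = 47.067161 + (47.067161 − 47.107230)/15 = 47.064490

47.0645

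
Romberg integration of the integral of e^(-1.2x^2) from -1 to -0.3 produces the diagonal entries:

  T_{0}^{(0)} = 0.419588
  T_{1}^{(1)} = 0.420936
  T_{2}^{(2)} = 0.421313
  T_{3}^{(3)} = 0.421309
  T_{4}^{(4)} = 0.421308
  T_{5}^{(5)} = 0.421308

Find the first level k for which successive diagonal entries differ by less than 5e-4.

|T_{1}^{(1)} − T_{0}^{(0)}| = 0.001348 ≥ 5e-4
|T_{2}^{(2)} − T_{1}^{(1)}| = 0.000377 < 5e-4

k = 2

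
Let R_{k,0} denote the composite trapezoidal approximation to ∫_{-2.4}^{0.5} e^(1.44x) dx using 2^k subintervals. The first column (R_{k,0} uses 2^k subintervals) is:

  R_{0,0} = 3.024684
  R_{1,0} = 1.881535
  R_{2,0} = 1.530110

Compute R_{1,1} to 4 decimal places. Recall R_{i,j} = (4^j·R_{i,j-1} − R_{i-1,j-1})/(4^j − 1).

1.5005

R_{1,1} = 1.881535 + (1.881535 − 3.024684)/3 = 1.500485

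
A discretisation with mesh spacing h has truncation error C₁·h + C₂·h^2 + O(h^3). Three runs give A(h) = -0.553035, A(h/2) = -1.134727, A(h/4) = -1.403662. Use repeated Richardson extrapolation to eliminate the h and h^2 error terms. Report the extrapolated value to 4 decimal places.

-1.6580

First eliminate the h term (factor 2^1 = 2):
  B₁ = (2·(-1.134727) − (-0.553035))/1 = -1.716419
  B₂ = (2·(-1.403662) − (-1.134727))/1 = -1.672597
Then eliminate the h^2 term (factor 2^2 = 4):
  (4·(-1.672597) − (-1.716419))/3 = -1.657990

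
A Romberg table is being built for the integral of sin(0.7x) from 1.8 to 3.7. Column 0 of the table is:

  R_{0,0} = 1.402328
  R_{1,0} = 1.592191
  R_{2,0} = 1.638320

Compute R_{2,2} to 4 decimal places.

1.6536

R_{1,1} = (4·1.592191 − 1.402328) / 3 = 1.655479
R_{2,1} = (4·1.638320 − 1.592191) / 3 = 1.653696
R_{2,2} = (16·1.653696 − 1.655479) / 15 = 1.653577
(Column j=1 coincides with Simpson's rule on the same nodes.)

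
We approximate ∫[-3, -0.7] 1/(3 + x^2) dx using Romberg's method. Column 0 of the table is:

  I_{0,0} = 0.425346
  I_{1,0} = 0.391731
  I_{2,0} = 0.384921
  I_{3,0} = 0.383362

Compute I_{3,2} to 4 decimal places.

I_{2,1} = 0.384921 + (0.384921 − 0.391731)/3 = 0.382651
I_{3,1} = 0.383362 + (0.383362 − 0.384921)/3 = 0.382842
I_{3,2} = 0.382842 + (0.382842 − 0.382651)/15 = 0.382855

0.3829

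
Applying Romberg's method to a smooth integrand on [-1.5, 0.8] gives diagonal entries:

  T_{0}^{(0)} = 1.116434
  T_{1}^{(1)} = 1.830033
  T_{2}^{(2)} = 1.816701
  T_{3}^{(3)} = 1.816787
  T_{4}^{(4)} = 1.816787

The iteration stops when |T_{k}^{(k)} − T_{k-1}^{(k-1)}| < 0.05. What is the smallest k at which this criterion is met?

k = 2

|T_{1}^{(1)} − T_{0}^{(0)}| = 0.713599 ≥ 0.05
|T_{2}^{(2)} − T_{1}^{(1)}| = 0.013332 < 0.05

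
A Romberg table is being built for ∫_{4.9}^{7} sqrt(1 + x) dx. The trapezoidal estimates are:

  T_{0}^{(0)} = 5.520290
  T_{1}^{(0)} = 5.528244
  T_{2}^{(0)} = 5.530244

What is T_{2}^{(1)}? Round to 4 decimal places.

5.5309

Richardson extrapolation on the trapezoidal column (denominator 4−1=3):
T_{2}^{(1)} = 5.530244 + (5.530244 − 5.528244)/3 = 5.530911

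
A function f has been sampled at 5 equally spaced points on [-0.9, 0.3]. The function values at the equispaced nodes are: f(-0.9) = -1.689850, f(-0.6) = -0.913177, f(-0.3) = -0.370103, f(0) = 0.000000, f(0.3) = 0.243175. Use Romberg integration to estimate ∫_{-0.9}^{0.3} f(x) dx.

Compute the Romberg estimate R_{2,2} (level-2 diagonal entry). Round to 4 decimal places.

R_{0,0} (trapezoid, 1 panel, h=1.2000): -0.868005
R_{1,0} (trapezoid, 2 panels, h=0.6000): -0.656064
R_{2,0} (trapezoid, 4 panels, h=0.3000): -0.601985
R_{1,1} = -0.656064 + (-0.656064 − (-0.868005))/3 = -0.585417
R_{2,1} = -0.601985 + (-0.601985 − (-0.656064))/3 = -0.583959
R_{2,2} = -0.583959 + (-0.583959 − (-0.585417))/15 = -0.583862

-0.5839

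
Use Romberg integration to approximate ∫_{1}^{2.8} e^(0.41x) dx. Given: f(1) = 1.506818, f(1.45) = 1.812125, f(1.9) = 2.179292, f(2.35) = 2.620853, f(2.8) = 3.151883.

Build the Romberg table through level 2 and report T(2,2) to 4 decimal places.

4.0124

T(0,0) (trapezoid, 1 panel, h=1.8000): 4.192831
T(1,0) (trapezoid, 2 panels, h=0.9000): 4.057778
T(2,0) (trapezoid, 4 panels, h=0.4500): 4.023729
T(1,1) = 4.057778 + (4.057778 − 4.192831)/3 = 4.012760
T(2,1) = 4.023729 + (4.023729 − 4.057778)/3 = 4.012379
T(2,2) = 4.012379 + (4.012379 − 4.012760)/15 = 4.012354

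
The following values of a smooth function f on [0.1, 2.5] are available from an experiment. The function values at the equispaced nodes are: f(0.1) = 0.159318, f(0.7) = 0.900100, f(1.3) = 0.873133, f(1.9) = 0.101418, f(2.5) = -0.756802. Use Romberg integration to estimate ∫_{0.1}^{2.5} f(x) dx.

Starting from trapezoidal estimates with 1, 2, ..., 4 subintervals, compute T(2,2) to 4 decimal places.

1.0225

T(0,0) (trapezoid, 1 panel, h=2.4000): -0.716981
T(1,0) (trapezoid, 2 panels, h=1.2000): 0.689269
T(2,0) (trapezoid, 4 panels, h=0.6000): 0.945545
T(1,1) = 0.689269 + (0.689269 − (-0.716981))/3 = 1.158019
T(2,1) = 0.945545 + (0.945545 − 0.689269)/3 = 1.030970
T(2,2) = 1.030970 + (1.030970 − 1.158019)/15 = 1.022500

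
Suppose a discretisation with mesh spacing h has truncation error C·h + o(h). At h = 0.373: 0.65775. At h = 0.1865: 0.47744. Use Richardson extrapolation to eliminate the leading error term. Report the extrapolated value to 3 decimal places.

Extrapolated value = (2·A(h/2) − A(h)) / (2 − 1)
= (2·0.47744 − 0.65775) / 1
= 0.29713 / 1 = 0.29713

0.297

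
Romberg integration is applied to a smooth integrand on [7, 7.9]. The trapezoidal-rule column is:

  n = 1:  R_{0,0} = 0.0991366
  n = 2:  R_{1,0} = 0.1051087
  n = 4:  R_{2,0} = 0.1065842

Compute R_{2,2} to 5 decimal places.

0.10707

R_{1,1} = (4·0.1051087 − 0.0991366) / 3 = 0.1070994
R_{2,1} = (4·0.1065842 − 0.1051087) / 3 = 0.1070760
R_{2,2} = (16·0.1070760 − 0.1070994) / 15 = 0.1070744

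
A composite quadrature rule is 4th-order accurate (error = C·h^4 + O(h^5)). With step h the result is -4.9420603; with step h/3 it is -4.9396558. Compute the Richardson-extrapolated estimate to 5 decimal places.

-4.93963

Extrapolated value = (81·A(h/3) − A(h)) / (81 − 1)
= (81·(-4.9396558) − (-4.9420603)) / 80
= -395.1700595 / 80 = -4.9396257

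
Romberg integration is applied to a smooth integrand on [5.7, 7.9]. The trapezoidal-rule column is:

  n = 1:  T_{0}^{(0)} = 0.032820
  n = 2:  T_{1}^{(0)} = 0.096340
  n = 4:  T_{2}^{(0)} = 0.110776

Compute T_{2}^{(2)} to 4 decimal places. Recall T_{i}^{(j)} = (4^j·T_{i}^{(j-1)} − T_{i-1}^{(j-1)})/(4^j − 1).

T_{1}^{(1)} = 0.096340 + (0.096340 − 0.032820)/3 = 0.117513
T_{2}^{(1)} = 0.110776 + (0.110776 − 0.096340)/3 = 0.115588
T_{2}^{(2)} = (16·0.115588 − 0.117513) / 15 = 0.115460

0.1155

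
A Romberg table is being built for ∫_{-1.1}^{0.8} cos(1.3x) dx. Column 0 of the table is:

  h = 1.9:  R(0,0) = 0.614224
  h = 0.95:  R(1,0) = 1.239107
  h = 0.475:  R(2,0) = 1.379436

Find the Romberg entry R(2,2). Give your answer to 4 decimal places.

Richardson extrapolation on the trapezoidal column (denominator 4−1=3):
R(1,1) = 1.239107 + (1.239107 − 0.614224)/3 = 1.447401
R(2,1) = (4·1.379436 − 1.239107) / 3 = 1.426212
R(2,2) = (16·1.426212 − 1.447401) / 15 = 1.424799

1.4248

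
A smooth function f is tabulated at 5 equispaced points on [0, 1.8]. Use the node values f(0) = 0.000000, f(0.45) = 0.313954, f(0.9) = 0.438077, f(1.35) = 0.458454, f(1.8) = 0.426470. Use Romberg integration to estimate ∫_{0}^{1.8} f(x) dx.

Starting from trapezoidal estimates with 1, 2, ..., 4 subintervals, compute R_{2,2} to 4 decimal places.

0.6592

R_{0,0} (trapezoid, 1 panel, h=1.8000): 0.383823
R_{1,0} (trapezoid, 2 panels, h=0.9000): 0.586181
R_{2,0} (trapezoid, 4 panels, h=0.4500): 0.640674
R_{1,1} = 0.586181 + (0.586181 − 0.383823)/3 = 0.653634
R_{2,1} = 0.640674 + (0.640674 − 0.586181)/3 = 0.658838
R_{2,2} = 0.658838 + (0.658838 − 0.653634)/15 = 0.659185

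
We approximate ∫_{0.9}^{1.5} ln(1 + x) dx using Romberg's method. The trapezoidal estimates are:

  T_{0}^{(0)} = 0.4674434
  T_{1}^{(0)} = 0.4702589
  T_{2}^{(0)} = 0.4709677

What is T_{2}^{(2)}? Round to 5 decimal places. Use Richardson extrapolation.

0.47120

Richardson extrapolation on the trapezoidal column (denominator 4−1=3):
T_{1}^{(1)} = 0.4702589 + (0.4702589 − 0.4674434)/3 = 0.4711974
T_{2}^{(1)} = 0.4709677 + (0.4709677 − 0.4702589)/3 = 0.4712040
T_{2}^{(2)} = 0.4712040 + (0.4712040 − 0.4711974)/15 = 0.4712044
(Column j=1 coincides with Simpson's rule on the same nodes.)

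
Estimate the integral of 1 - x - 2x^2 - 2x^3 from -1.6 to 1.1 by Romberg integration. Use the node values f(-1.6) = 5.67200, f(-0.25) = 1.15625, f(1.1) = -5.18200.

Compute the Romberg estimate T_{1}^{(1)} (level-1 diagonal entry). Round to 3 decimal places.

T_{0}^{(0)} (trapezoid, 1 panel, h=2.7000): 0.66150
T_{1}^{(0)} (trapezoid, 2 panels, h=1.3500): 1.89169
T_{1}^{(1)} = 1.89169 + (1.89169 − 0.66150)/3 = 2.30175

2.302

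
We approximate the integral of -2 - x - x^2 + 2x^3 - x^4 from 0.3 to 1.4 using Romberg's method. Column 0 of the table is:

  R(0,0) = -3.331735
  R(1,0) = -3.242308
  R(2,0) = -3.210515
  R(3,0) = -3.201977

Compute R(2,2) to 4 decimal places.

-3.1991

Richardson extrapolation on the trapezoidal column (denominator 4−1=3):
R(1,1) = -3.242308 + (-3.242308 − (-3.331735))/3 = -3.212499
R(2,1) = (4·(-3.210515) − (-3.242308)) / 3 = -3.199917
R(2,2) = -3.199917 + (-3.199917 − (-3.212499))/15 = -3.199078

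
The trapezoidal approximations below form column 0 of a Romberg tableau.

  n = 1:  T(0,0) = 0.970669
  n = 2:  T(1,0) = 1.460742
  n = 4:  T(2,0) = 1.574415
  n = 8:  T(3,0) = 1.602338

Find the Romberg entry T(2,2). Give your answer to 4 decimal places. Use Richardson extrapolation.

Richardson extrapolation on the trapezoidal column (denominator 4−1=3):
T(1,1) = (4·1.460742 − 0.970669) / 3 = 1.624100
T(2,1) = (4·1.574415 − 1.460742) / 3 = 1.612306
T(2,2) = (16·1.612306 − 1.624100) / 15 = 1.611520

1.6115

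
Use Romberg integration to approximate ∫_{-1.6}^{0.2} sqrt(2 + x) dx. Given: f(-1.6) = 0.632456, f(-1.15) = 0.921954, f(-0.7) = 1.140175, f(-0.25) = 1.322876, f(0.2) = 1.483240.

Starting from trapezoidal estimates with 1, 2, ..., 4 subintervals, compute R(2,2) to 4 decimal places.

2.0065

R(0,0) (trapezoid, 1 panel, h=1.8000): 1.904126
R(1,0) (trapezoid, 2 panels, h=0.9000): 1.978221
R(2,0) (trapezoid, 4 panels, h=0.4500): 1.999284
R(1,1) = 1.978221 + (1.978221 − 1.904126)/3 = 2.002919
R(2,1) = 1.999284 + (1.999284 − 1.978221)/3 = 2.006305
R(2,2) = 2.006305 + (2.006305 − 2.002919)/15 = 2.006531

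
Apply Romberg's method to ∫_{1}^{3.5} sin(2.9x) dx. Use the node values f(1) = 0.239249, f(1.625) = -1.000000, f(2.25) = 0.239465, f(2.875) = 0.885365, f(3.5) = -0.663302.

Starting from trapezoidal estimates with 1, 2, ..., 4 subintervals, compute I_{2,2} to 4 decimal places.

-0.1045

I_{0,0} (trapezoid, 1 panel, h=2.5000): -0.530066
I_{1,0} (trapezoid, 2 panels, h=1.2500): 0.034298
I_{2,0} (trapezoid, 4 panels, h=0.6250): -0.054498
I_{1,1} = 0.034298 + (0.034298 − (-0.530066))/3 = 0.222419
I_{2,1} = -0.054498 + (-0.054498 − 0.034298)/3 = -0.084097
I_{2,2} = -0.084097 + (-0.084097 − 0.222419)/15 = -0.104531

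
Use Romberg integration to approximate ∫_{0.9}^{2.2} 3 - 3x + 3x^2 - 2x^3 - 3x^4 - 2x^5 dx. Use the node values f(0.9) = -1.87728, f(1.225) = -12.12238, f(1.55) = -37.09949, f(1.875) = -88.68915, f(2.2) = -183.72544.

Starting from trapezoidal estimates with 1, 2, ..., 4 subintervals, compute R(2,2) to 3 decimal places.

R(0,0) (trapezoid, 1 panel, h=1.3000): -120.64177
R(1,0) (trapezoid, 2 panels, h=0.6500): -84.43555
R(2,0) (trapezoid, 4 panels, h=0.3250): -74.98152
R(1,1) = -84.43555 + (-84.43555 − (-120.64177))/3 = -72.36681
R(2,1) = -74.98152 + (-74.98152 − (-84.43555))/3 = -71.83018
R(2,2) = -71.83018 + (-71.83018 − (-72.36681))/15 = -71.79440

-71.794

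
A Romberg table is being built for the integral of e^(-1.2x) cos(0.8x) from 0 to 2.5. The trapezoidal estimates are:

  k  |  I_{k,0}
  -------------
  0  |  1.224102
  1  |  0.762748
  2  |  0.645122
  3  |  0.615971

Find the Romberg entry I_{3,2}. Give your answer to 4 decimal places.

I_{2,1} = 0.645122 + (0.645122 − 0.762748)/3 = 0.605913
I_{3,1} = (4·0.615971 − 0.645122) / 3 = 0.606254
I_{3,2} = 0.606254 + (0.606254 − 0.605913)/15 = 0.606277

0.6063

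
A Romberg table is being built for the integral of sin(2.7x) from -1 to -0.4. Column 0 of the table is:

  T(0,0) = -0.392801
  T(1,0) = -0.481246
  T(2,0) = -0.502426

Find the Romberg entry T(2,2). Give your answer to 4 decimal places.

-0.5094

Richardson extrapolation on the trapezoidal column (denominator 4−1=3):
T(1,1) = -0.481246 + (-0.481246 − (-0.392801))/3 = -0.510728
T(2,1) = -0.502426 + (-0.502426 − (-0.481246))/3 = -0.509486
T(2,2) = -0.509486 + (-0.509486 − (-0.510728))/15 = -0.509403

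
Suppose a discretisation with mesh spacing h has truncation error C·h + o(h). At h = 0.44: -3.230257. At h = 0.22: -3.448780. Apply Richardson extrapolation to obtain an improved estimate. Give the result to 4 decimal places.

The leading error scales as h; refining by a factor of 2 reduces it by 2^1 = 2.
Extrapolated value = (2·A(h/2) − A(h)) / (2 − 1)
= (2·(-3.448780) − (-3.230257)) / 1
= -3.667303 / 1 = -3.667303

-3.6673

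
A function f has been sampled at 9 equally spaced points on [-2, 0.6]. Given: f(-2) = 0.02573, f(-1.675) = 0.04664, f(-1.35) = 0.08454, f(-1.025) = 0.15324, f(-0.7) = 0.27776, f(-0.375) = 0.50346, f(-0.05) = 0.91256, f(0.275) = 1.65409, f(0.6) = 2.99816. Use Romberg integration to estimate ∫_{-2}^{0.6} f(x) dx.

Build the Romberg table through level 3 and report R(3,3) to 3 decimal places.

1.624

R(0,0) (trapezoid, 1 panel, h=2.6000): 3.93106
R(1,0) (trapezoid, 2 panels, h=1.3000): 2.32662
R(2,0) (trapezoid, 4 panels, h=0.6500): 1.81142
R(3,0) (trapezoid, 8 panels, h=0.3250): 1.67188
R(1,1) = 2.32662 + (2.32662 − 3.93106)/3 = 1.79181
R(2,1) = 1.81142 + (1.81142 − 2.32662)/3 = 1.63969
R(3,1) = 1.67188 + (1.67188 − 1.81142)/3 = 1.62537
R(2,2) = 1.63969 + (1.63969 − 1.79181)/15 = 1.62955
R(3,2) = 1.62537 + (1.62537 − 1.63969)/15 = 1.62442
R(3,3) = 1.62442 + (1.62442 − 1.62955)/63 = 1.62434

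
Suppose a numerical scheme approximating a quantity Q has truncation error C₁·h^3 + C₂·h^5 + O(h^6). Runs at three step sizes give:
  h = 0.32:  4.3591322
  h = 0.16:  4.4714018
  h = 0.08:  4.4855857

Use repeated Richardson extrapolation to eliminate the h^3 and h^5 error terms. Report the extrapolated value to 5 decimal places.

4.48762

First eliminate the h^3 term (factor 2^3 = 8):
  B₁ = (8·4.4714018 − 4.3591322)/7 = 4.4874403
  B₂ = (8·4.4855857 − 4.4714018)/7 = 4.4876120
Then eliminate the h^5 term (factor 2^5 = 32):
  (32·4.4876120 − 4.4874403)/31 = 4.4876175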